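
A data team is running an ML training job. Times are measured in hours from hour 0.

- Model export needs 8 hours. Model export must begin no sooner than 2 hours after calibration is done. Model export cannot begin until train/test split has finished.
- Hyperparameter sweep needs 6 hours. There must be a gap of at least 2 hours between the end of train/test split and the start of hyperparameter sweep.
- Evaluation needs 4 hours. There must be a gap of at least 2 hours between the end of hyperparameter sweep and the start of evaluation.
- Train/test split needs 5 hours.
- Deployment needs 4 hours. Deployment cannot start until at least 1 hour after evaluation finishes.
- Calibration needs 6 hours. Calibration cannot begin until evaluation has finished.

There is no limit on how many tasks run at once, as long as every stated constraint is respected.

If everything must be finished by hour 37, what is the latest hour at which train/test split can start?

2

Model export has no dependents, so it just needs to finish by hour 37. Starting by 37 − 8 = hour 29 achieves that.
Calibration has to be done before model export (must start by hour 29, minus 2-hour gap → hour 27). That means finishing by hour 27, i.e. starting by 27 − 6 = hour 21.
To finish by hour 37, deployment (duration 4) must start no later than hour 33.
Evaluation must finish in time for calibration (must start by hour 21); deployment (must start by hour 33, minus 1-hour gap → hour 32). The tightest is hour 21, so evaluation must start by 21 − 4 = hour 17.
Hyperparameter sweep has to be done before evaluation (must start by hour 17, minus 2-hour gap → hour 15). That means finishing by hour 15, i.e. starting by 15 − 6 = hour 9.
Train/test split has several dependents: hyperparameter sweep (must start by hour 9, minus 2-hour gap → hour 7); model export (must start by hour 29). The earliest of those limits is hour 7, so train/test split must start by 7 − 5 = hour 2.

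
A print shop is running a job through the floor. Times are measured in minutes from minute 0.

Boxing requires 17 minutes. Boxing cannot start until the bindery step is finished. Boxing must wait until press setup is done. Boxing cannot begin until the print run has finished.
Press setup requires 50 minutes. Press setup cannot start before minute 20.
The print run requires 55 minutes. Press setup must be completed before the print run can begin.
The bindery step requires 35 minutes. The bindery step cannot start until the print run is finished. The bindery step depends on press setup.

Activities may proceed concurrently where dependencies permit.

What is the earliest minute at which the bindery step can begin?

125

After its own release at minute 20, press setup can start at minute 20 and finishes at minute 70.
The print run cannot begin until press setup (finishes minute 70). It runs from minute 70 to 70 + 55 = minute 125.
The bindery step waits on the print run (finishes minute 125); press setup (finishes minute 70). The latest of these is minute 125, which is the earliest the bindery step can start.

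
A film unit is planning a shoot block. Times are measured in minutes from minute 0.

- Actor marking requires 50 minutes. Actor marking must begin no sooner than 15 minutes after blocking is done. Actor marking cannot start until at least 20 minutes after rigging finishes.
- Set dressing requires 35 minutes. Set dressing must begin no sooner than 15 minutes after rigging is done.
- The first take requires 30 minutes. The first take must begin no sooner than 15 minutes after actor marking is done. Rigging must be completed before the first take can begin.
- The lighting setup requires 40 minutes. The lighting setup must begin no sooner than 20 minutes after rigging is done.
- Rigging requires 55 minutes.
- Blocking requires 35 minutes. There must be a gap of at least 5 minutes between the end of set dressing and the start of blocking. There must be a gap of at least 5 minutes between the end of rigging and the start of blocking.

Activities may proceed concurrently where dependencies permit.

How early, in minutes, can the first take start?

Nothing blocks rigging, so it runs from minute 0 to minute 55.
Set dressing waits on rigging (finishes minute 55, plus 15-minute gap → minute 70), so it starts at minute 70 and finishes at 70 + 35 = minute 105.
For blocking: set dressing (finishes minute 105, plus 5-minute gap → minute 110); rigging (finishes minute 55, plus 5-minute gap → minute 60). Taking the maximum gives a start of minute 110, and it finishes at 110 + 35 = minute 145.
Actor marking needs all of blocking (finishes minute 145, plus 15-minute gap → minute 160); rigging (finishes minute 55, plus 20-minute gap → minute 75). That puts its earliest start at minute 160; it finishes at 160 + 50 = minute 210.
The first take waits on actor marking (finishes minute 210, plus 15-minute gap → minute 225); rigging (finishes minute 55). The latest of these is minute 225, which is the earliest the first take can start.

225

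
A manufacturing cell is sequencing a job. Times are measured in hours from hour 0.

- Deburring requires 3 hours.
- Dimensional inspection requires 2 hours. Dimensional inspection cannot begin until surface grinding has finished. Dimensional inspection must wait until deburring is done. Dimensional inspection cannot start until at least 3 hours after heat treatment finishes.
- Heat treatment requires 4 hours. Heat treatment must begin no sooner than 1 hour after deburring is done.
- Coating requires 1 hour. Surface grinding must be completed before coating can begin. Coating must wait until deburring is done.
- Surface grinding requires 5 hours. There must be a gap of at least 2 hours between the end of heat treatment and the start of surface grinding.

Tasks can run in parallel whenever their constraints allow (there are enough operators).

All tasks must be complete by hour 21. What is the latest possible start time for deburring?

Nothing follows dimensional inspection; the deadline of hour 21 is its only limit. It must start by 21 − 2 = hour 19.
To finish by hour 21, coating (duration 1) must start no later than hour 20.
Surface grinding must finish in time for dimensional inspection (must start by hour 19); coating (must start by hour 20). The tightest is hour 19, so surface grinding must start by 19 − 5 = hour 14.
Heat treatment has several dependents: surface grinding (must start by hour 14, minus 2-hour gap → hour 12); dimensional inspection (must start by hour 19, minus 3-hour gap → hour 16). The earliest of those limits is hour 12, so heat treatment must start by 12 − 4 = hour 8.
For deburring: heat treatment (must start by hour 8, minus 1-hour gap → hour 7); dimensional inspection (must start by hour 19); coating (must start by hour 20). The most restrictive is hour 7; with a 3-hour duration, deburring must start by hour 4.

4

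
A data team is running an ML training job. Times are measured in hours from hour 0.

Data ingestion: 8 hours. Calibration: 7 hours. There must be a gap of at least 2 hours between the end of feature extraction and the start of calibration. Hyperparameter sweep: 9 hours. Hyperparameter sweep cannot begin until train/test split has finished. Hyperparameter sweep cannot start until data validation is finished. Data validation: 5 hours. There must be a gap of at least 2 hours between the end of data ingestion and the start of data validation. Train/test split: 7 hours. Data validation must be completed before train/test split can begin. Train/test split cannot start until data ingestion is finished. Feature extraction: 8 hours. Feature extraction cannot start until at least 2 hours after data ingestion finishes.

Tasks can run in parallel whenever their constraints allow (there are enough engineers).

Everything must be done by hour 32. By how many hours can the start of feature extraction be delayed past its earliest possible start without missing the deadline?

Data ingestion has no prerequisites, so it starts at hour 0 and finishes at hour 8.
Feature extraction waits on data ingestion (finishes hour 8, plus 2-hour gap → hour 10), so it starts at hour 10 and finishes at 10 + 8 = hour 18.

Working backward from the deadline:
To finish by hour 32, calibration (duration 7) must start no later than hour 25.
Feature extraction has to be done before calibration (must start by hour 25, minus 2-hour gap → hour 23). That means finishing by hour 23, i.e. starting by 23 − 8 = hour 15.
So feature extraction can start as early as hour 10 and as late as hour 15, giving 15 − 10 = 5 hours of slack.

5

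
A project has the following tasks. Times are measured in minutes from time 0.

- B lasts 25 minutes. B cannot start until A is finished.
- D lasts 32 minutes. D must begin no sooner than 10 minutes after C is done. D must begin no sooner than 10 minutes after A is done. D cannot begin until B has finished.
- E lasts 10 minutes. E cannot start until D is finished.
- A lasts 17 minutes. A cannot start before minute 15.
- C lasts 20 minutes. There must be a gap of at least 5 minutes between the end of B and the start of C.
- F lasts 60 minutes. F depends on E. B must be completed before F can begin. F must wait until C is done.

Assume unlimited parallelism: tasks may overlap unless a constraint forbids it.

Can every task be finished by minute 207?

Yes

A cannot begin until its own release at minute 15. It runs from minute 15 to 15 + 17 = minute 32.
After A (finishes minute 32), B can start at minute 32 and finishes at minute 57.
After B (finishes minute 57, plus 5-minute gap → minute 62), C can start at minute 62 and finishes at minute 82.
D has to wait for C (finishes minute 82, plus 10-minute gap → minute 92); A (finishes minute 32, plus 10-minute gap → minute 42); B (finishes minute 57). The latest of these is minute 92, so D runs minute 92 to 92 + 32 = minute 124.
E cannot begin until D (finishes minute 124). It runs from minute 124 to 124 + 10 = minute 134.
F cannot start until E (finishes minute 134); B (finishes minute 57); C (finishes minute 82). The controlling bound is minute 134, so F finishes at 134 + 60 = minute 194.
Every task is finished by minute 194, which is no later than the deadline of 207, so the schedule is feasible.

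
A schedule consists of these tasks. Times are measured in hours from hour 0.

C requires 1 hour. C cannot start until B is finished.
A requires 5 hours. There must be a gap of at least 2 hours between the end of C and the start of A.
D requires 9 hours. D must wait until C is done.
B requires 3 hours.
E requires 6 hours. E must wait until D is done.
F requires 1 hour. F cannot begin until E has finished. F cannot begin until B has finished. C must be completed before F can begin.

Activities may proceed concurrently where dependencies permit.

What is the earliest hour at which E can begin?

Nothing blocks B, so it runs from hour 0 to hour 3.
After B (finishes hour 3), C can start at hour 3 and finishes at hour 4.
D waits on C (finishes hour 4), so it starts at hour 4 and finishes at 4 + 9 = hour 13.
E waits on D (finishes hour 13), so the earliest it can start is hour 13.

13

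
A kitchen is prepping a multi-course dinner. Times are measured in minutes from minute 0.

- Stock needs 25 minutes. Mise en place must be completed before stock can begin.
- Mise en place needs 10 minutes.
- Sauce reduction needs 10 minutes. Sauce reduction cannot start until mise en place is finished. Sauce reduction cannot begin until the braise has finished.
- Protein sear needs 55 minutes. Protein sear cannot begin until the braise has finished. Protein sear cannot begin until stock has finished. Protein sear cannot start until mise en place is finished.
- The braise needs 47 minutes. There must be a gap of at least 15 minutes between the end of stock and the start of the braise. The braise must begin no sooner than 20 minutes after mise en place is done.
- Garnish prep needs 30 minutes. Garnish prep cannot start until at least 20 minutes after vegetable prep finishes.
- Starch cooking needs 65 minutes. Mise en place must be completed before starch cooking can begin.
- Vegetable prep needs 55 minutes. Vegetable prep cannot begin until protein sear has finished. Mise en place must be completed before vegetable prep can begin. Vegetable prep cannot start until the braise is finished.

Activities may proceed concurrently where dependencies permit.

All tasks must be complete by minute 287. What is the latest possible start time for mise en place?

30

Nothing follows garnish prep; the deadline of minute 287 is its only limit. It must start by 287 − 30 = minute 257.
Vegetable prep has to be done before garnish prep (must start by minute 257, minus 20-minute gap → minute 237). That means finishing by minute 237, i.e. starting by 237 − 55 = minute 182.
Protein sear must finish before vegetable prep (must start by minute 182). With a 55-minute duration, protein sear must start by 182 − 55 = minute 127.
To finish by minute 287, sauce reduction (duration 10) must start no later than minute 277.
For the braise: protein sear (must start by minute 127); vegetable prep (must start by minute 182); sauce reduction (must start by minute 277). The most restrictive is minute 127; with a 47-minute duration, the braise must start by minute 80.
Stock feeds the braise (must start by minute 80, minus 15-minute gap → minute 65); protein sear (must start by minute 127). Taking the minimum, stock must finish by minute 65 and start by 65 − 25 = minute 40.
Starch cooking has no dependents, so it just needs to finish by minute 287. Starting by 287 − 65 = minute 222 achieves that.
Mise en place must finish in time for stock (must start by minute 40); the braise (must start by minute 80, minus 20-minute gap → minute 60); protein sear (must start by minute 127); vegetable prep (must start by minute 182); sauce reduction (must start by minute 277); starch cooking (must start by minute 222). The tightest is minute 40, so mise en place must start by 40 − 10 = minute 30.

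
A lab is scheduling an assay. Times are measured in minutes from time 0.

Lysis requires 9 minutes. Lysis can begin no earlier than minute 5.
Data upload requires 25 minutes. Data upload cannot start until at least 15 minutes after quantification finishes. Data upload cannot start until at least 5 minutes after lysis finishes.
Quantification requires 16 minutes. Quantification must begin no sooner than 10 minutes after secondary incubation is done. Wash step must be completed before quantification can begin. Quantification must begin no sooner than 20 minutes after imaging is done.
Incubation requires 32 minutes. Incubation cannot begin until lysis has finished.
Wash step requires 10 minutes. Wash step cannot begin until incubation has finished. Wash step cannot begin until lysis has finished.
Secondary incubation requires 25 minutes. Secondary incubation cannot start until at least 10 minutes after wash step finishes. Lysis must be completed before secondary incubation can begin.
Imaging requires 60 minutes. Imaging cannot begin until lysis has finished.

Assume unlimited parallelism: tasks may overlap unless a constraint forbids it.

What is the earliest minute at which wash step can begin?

After its own release at minute 5, lysis can start at minute 5 and finishes at minute 14.
Incubation cannot begin until lysis (finishes minute 14). It runs from minute 14 to 14 + 32 = minute 46.
Wash step waits on incubation (finishes minute 46); lysis (finishes minute 14). The latest of these is minute 46, which is the earliest wash step can start.

46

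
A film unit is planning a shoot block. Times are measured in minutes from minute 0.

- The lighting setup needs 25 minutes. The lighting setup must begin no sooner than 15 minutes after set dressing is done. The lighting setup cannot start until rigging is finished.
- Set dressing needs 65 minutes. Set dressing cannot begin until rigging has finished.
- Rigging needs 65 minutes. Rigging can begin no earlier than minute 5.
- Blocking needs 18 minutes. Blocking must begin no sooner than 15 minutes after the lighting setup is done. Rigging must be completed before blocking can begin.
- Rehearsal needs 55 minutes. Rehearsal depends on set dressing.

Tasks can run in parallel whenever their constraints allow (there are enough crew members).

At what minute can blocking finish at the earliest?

208

After its own release at minute 5, rigging can start at minute 5 and finishes at minute 70.
Set dressing waits on rigging (finishes minute 70), so it starts at minute 70 and finishes at 70 + 65 = minute 135.
The lighting setup cannot start until set dressing (finishes minute 135, plus 15-minute gap → minute 150); rigging (finishes minute 70). The controlling bound is minute 150, so the lighting setup finishes at 150 + 25 = minute 175.
Blocking cannot start until the lighting setup (finishes minute 175, plus 15-minute gap → minute 190); rigging (finishes minute 70). The controlling bound is minute 190, so blocking finishes at 190 + 18 = minute 208.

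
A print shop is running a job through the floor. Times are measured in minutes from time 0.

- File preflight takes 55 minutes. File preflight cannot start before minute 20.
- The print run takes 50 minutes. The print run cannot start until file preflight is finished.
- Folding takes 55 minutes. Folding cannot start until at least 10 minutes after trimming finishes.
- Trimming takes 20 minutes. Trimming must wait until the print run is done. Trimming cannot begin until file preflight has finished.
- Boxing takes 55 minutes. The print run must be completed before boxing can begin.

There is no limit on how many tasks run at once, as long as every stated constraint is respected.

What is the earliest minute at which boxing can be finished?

After its own release at minute 20, file preflight can start at minute 20 and finishes at minute 75.
The print run cannot begin until file preflight (finishes minute 75). It runs from minute 75 to 75 + 50 = minute 125.
After the print run (finishes minute 125), boxing can start at minute 125 and finishes at minute 180.

180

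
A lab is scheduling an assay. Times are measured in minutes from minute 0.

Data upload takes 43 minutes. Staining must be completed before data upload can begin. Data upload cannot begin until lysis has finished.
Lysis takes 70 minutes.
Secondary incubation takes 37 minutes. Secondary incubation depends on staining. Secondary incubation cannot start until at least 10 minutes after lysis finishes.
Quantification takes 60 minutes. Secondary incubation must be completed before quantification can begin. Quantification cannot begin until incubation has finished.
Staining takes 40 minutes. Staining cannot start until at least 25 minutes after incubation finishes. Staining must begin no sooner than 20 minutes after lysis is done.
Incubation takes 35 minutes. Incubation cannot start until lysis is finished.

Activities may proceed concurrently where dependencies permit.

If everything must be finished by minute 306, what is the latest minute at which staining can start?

Nothing follows quantification; the deadline of minute 306 is its only limit. It must start by 306 − 60 = minute 246.
Secondary incubation must finish before quantification (must start by minute 246). With a 37-minute duration, secondary incubation must start by 246 − 37 = minute 209.
Nothing follows data upload; the deadline of minute 306 is its only limit. It must start by 306 − 43 = minute 263.
Staining feeds secondary incubation (must start by minute 209); data upload (must start by minute 263). Taking the minimum, staining must finish by minute 209 and start by 209 − 40 = minute 169.

169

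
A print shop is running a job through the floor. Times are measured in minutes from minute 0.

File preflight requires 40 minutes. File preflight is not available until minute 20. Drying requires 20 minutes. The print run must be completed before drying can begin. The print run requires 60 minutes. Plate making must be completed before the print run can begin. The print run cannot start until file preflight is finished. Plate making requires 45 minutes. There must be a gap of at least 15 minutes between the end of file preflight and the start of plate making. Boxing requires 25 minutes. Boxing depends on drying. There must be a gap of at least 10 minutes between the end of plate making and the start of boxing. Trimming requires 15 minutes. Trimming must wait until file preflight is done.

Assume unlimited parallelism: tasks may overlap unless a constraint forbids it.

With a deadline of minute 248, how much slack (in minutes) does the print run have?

23

After its own release at minute 20, file preflight can start at minute 20 and finishes at minute 60.
Plate making cannot begin until file preflight (finishes minute 60, plus 15-minute gap → minute 75). It runs from minute 75 to 75 + 45 = minute 120.
The print run has to wait for plate making (finishes minute 120); file preflight (finishes minute 60). The latest of these is minute 120, so the print run runs minute 120 to 120 + 60 = minute 180.

Working backward from the deadline:
Boxing has no dependents, so it just needs to finish by minute 248. Starting by 248 − 25 = minute 223 achieves that.
Since boxing (must start by minute 223) depends on it, drying must finish by minute 223. Backing off its 20-minute duration gives a latest start of minute 203.
Since drying (must start by minute 203) depends on it, the print run must finish by minute 203. Backing off its 60-minute duration gives a latest start of minute 143.
So the print run can start as early as minute 120 and as late as minute 143, giving 143 − 120 = 23 minutes of slack.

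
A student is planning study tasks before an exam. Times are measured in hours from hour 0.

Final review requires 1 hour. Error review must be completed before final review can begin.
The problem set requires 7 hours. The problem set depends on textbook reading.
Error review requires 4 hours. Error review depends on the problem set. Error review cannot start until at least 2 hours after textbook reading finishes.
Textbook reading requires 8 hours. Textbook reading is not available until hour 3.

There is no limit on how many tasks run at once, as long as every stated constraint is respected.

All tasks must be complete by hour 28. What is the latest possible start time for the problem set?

To finish by hour 28, final review (duration 1) must start no later than hour 27.
Error review has to be done before final review (must start by hour 27). That means finishing by hour 27, i.e. starting by 27 − 4 = hour 23.
The problem set must finish before error review (must start by hour 23). With a 7-hour duration, the problem set must start by 23 − 7 = hour 16.

16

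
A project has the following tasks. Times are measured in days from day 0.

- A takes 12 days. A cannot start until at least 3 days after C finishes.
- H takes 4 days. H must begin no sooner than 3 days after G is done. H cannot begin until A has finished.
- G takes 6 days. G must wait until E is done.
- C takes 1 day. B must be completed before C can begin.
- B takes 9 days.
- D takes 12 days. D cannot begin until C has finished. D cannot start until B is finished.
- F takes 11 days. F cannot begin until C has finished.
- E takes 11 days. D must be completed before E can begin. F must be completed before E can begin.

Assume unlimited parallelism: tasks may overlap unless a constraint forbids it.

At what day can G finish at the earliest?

39

Nothing blocks B, so it runs from day 0 to day 9.
After B (finishes day 9), C can start at day 9 and finishes at day 10.
F waits on C (finishes day 10), so it starts at day 10 and finishes at 10 + 11 = day 21.
For D: C (finishes day 10); B (finishes day 9). Taking the maximum gives a start of day 10, and it finishes at 10 + 12 = day 22.
For E: D (finishes day 22); F (finishes day 21). Taking the maximum gives a start of day 22, and it finishes at 22 + 11 = day 33.
After E (finishes day 33), G can start at day 33 and finishes at day 39.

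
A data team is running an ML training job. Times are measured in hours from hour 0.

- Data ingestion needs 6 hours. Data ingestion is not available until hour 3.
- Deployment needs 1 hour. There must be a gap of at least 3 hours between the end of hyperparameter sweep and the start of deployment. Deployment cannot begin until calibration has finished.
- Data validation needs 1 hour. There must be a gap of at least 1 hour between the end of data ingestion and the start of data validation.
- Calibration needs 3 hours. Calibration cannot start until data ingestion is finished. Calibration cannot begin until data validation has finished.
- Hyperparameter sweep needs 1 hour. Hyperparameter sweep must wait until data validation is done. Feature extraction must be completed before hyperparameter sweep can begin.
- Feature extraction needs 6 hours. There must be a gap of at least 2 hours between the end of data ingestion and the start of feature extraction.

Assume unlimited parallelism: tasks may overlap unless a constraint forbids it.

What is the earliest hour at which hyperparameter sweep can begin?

Data ingestion waits on its own release at hour 3, so it starts at hour 3 and finishes at 3 + 6 = hour 9.
Feature extraction waits on data ingestion (finishes hour 9, plus 2-hour gap → hour 11), so it starts at hour 11 and finishes at 11 + 6 = hour 17.
Data validation cannot begin until data ingestion (finishes hour 9, plus 1-hour gap → hour 10). It runs from hour 10 to 10 + 1 = hour 11.
Hyperparameter sweep waits on data validation (finishes hour 11); feature extraction (finishes hour 17). The latest of these is hour 17, which is the earliest hyperparameter sweep can start.

17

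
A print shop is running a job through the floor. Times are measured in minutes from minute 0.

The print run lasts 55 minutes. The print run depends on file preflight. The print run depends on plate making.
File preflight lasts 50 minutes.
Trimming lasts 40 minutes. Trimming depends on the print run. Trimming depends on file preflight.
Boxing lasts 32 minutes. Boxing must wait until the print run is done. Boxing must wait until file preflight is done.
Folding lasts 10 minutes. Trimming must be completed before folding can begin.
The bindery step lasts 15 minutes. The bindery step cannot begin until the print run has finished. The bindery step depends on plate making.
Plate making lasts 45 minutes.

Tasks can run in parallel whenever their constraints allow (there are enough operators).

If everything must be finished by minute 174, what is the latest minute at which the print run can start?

69

Folding must finish by minute 174; it takes 10 minutes, so it must start by 174 − 10 = minute 164.
Trimming feeds into folding (must start by minute 164); so trimming must finish by minute 164 and therefore start by minute 124.
Nothing follows the bindery step; the deadline of minute 174 is its only limit. It must start by 174 − 15 = minute 159.
Boxing has no dependents, so it just needs to finish by minute 174. Starting by 174 − 32 = minute 142 achieves that.
For the print run: trimming (must start by minute 124); the bindery step (must start by minute 159); boxing (must start by minute 142). The most restrictive is minute 124; with a 55-minute duration, the print run must start by minute 69.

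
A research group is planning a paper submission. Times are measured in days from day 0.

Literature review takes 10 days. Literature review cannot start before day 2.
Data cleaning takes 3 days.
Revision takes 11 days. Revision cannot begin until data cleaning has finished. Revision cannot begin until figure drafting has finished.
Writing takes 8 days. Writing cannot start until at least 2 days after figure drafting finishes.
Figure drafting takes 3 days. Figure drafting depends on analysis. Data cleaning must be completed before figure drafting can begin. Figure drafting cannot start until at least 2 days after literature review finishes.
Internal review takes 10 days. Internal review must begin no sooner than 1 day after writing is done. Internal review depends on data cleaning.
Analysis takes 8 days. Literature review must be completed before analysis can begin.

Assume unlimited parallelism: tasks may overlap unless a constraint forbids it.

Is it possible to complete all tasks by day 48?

Yes

Data cleaning can start immediately at day 0; it finishes at day 3.
Literature review waits on its own release at day 2, so it starts at day 2 and finishes at 2 + 10 = day 12.
Analysis waits on literature review (finishes day 12), so it starts at day 12 and finishes at 12 + 8 = day 20.
For figure drafting: analysis (finishes day 20); data cleaning (finishes day 3); literature review (finishes day 12, plus 2-day gap → day 14). Taking the maximum gives a start of day 20, and it finishes at 20 + 3 = day 23.
Revision has to wait for data cleaning (finishes day 3); figure drafting (finishes day 23). The latest of these is day 23, so revision runs day 23 to 23 + 11 = day 34.
Writing waits on figure drafting (finishes day 23, plus 2-day gap → day 25), so it starts at day 25 and finishes at 25 + 8 = day 33.
Internal review needs all of writing (finishes day 33, plus 1-day gap → day 34); data cleaning (finishes day 3). That puts its earliest start at day 34; it finishes at 34 + 10 = day 44.
Every task is finished by day 44, which is no later than the deadline of 48, so the schedule is feasible.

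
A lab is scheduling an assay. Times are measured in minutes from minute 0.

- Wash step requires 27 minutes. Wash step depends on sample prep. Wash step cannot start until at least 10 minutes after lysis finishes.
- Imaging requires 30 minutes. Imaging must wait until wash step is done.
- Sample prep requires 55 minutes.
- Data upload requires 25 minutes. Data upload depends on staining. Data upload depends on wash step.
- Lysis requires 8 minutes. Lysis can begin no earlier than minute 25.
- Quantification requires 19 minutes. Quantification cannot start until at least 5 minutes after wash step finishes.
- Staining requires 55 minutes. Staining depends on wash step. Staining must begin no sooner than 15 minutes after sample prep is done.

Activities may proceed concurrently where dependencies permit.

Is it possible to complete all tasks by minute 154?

No

After its own release at minute 25, lysis can start at minute 25 and finishes at minute 33.
Sample prep can start immediately at minute 0; it finishes at minute 55.
For wash step: sample prep (finishes minute 55); lysis (finishes minute 33, plus 10-minute gap → minute 43). Taking the maximum gives a start of minute 55, and it finishes at 55 + 27 = minute 82.
Quantification waits on wash step (finishes minute 82, plus 5-minute gap → minute 87), so it starts at minute 87 and finishes at 87 + 19 = minute 106.
Imaging waits on wash step (finishes minute 82), so it starts at minute 82 and finishes at 82 + 30 = minute 112.
For staining: wash step (finishes minute 82); sample prep (finishes minute 55, plus 15-minute gap → minute 70). Taking the maximum gives a start of minute 82, and it finishes at 82 + 55 = minute 137.
Data upload has to wait for staining (finishes minute 137); wash step (finishes minute 82). The latest of these is minute 137, so data upload runs minute 137 to 137 + 25 = minute 162.
The earliest everything can be done is minute 162, which is after the deadline of 154, so it is not possible.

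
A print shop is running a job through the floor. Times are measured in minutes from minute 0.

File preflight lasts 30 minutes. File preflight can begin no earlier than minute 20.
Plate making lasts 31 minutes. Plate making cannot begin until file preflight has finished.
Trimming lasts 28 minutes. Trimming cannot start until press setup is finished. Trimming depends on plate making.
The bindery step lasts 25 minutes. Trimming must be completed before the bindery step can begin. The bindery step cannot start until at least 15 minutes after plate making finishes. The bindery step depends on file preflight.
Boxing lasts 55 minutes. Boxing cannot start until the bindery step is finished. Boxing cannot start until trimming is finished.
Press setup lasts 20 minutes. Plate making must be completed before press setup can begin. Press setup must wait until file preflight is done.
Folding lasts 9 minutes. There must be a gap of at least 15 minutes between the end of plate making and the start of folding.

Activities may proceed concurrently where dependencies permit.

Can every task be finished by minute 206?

After its own release at minute 20, file preflight can start at minute 20 and finishes at minute 50.
Plate making cannot begin until file preflight (finishes minute 50). It runs from minute 50 to 50 + 31 = minute 81.
After plate making (finishes minute 81, plus 15-minute gap → minute 96), folding can start at minute 96 and finishes at minute 105.
Press setup cannot start until plate making (finishes minute 81); file preflight (finishes minute 50). The controlling bound is minute 81, so press setup finishes at 81 + 20 = minute 101.
Trimming needs all of press setup (finishes minute 101); plate making (finishes minute 81). That puts its earliest start at minute 101; it finishes at 101 + 28 = minute 129.
For the bindery step: trimming (finishes minute 129); plate making (finishes minute 81, plus 15-minute gap → minute 96); file preflight (finishes minute 50). Taking the maximum gives a start of minute 129, and it finishes at 129 + 25 = minute 154.
Boxing has to wait for the bindery step (finishes minute 154); trimming (finishes minute 129). The latest of these is minute 154, so boxing runs minute 154 to 154 + 55 = minute 209.
The earliest everything can be done is minute 209, which is after the deadline of 206, so it is not possible.

No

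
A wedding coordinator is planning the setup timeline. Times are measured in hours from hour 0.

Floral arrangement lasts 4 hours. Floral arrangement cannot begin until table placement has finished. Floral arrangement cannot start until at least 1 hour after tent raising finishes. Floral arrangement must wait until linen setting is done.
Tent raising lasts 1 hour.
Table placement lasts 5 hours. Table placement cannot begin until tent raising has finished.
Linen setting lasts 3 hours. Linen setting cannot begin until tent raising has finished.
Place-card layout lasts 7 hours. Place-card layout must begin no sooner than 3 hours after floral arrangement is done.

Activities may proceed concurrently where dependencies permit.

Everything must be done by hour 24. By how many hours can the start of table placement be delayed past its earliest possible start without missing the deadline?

Nothing blocks tent raising, so it runs from hour 0 to hour 1.
Table placement cannot begin until tent raising (finishes hour 1). It runs from hour 1 to 1 + 5 = hour 6.

Working backward from the deadline:
To finish by hour 24, place-card layout (duration 7) must start no later than hour 17.
Since place-card layout (must start by hour 17, minus 3-hour gap → hour 14) depends on it, floral arrangement must finish by hour 14. Backing off its 4-hour duration gives a latest start of hour 10.
Since floral arrangement (must start by hour 10) depends on it, table placement must finish by hour 10. Backing off its 5-hour duration gives a latest start of hour 5.
So table placement can start as early as hour 1 and as late as hour 5, giving 5 − 1 = 4 hours of slack.

4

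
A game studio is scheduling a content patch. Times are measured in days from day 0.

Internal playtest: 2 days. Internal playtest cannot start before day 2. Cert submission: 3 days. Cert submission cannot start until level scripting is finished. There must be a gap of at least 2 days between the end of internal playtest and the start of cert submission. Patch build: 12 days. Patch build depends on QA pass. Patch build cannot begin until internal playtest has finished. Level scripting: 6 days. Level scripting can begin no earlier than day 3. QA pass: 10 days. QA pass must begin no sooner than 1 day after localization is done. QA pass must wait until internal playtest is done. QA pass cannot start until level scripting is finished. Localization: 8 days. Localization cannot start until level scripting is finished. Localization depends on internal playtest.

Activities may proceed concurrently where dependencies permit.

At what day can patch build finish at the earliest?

40

Internal playtest cannot begin until its own release at day 2. It runs from day 2 to 2 + 2 = day 4.
After its own release at day 3, level scripting can start at day 3 and finishes at day 9.
Localization cannot start until level scripting (finishes day 9); internal playtest (finishes day 4). The controlling bound is day 9, so localization finishes at 9 + 8 = day 17.
QA pass has to wait for localization (finishes day 17, plus 1-day gap → day 18); internal playtest (finishes day 4); level scripting (finishes day 9). The latest of these is day 18, so QA pass runs day 18 to 18 + 10 = day 28.
Patch build has to wait for QA pass (finishes day 28); internal playtest (finishes day 4). The latest of these is day 28, so patch build runs day 28 to 28 + 12 = day 40.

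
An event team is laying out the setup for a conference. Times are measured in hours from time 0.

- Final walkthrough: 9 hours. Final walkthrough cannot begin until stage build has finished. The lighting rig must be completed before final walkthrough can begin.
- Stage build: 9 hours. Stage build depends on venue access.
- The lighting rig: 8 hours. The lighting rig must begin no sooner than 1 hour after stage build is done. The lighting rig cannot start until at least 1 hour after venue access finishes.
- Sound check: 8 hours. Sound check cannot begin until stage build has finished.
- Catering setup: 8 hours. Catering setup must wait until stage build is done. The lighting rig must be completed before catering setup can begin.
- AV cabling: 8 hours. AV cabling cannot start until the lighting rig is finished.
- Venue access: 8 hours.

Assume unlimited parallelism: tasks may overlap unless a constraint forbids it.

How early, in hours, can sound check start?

17

Nothing blocks venue access, so it runs from hour 0 to hour 8.
Stage build cannot begin until venue access (finishes hour 8). It runs from hour 8 to 8 + 9 = hour 17.
Sound check waits on stage build (finishes hour 17), so the earliest it can start is hour 17.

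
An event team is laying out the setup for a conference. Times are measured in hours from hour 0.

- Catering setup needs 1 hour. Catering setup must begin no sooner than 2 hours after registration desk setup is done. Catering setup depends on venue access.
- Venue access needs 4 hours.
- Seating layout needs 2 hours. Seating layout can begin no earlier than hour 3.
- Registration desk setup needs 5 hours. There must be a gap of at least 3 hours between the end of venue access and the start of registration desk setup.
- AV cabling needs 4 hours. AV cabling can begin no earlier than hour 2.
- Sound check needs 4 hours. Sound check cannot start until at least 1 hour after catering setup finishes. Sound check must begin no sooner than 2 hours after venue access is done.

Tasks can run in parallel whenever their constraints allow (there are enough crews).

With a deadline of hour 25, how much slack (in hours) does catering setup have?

Venue access has no prerequisites, so it starts at hour 0 and finishes at hour 4.
Registration desk setup waits on venue access (finishes hour 4, plus 3-hour gap → hour 7), so it starts at hour 7 and finishes at 7 + 5 = hour 12.
Catering setup cannot start until registration desk setup (finishes hour 12, plus 2-hour gap → hour 14); venue access (finishes hour 4). The controlling bound is hour 14, so catering setup finishes at 14 + 1 = hour 15.

Working backward from the deadline:
To finish by hour 25, sound check (duration 4) must start no later than hour 21.
Catering setup feeds into sound check (must start by hour 21, minus 1-hour gap → hour 20); so catering setup must finish by hour 20 and therefore start by hour 19.
So catering setup can start as early as hour 14 and as late as hour 19, giving 19 − 14 = 5 hours of slack.

5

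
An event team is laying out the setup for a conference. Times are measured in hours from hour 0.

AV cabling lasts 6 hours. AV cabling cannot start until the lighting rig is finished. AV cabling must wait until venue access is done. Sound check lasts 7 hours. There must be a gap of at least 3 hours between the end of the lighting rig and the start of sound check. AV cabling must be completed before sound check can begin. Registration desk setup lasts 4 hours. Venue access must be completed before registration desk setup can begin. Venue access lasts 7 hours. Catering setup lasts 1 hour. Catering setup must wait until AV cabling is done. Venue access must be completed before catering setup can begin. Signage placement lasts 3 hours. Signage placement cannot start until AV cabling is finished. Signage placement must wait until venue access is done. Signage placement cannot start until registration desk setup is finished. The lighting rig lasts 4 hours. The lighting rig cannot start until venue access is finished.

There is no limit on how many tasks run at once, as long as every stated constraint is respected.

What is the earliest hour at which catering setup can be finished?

18

Venue access can start immediately at hour 0; it finishes at hour 7.
The lighting rig waits on venue access (finishes hour 7), so it starts at hour 7 and finishes at 7 + 4 = hour 11.
AV cabling has to wait for the lighting rig (finishes hour 11); venue access (finishes hour 7). The latest of these is hour 11, so AV cabling runs hour 11 to 11 + 6 = hour 17.
Catering setup needs all of AV cabling (finishes hour 17); venue access (finishes hour 7). That puts its earliest start at hour 17; it finishes at 17 + 1 = hour 18.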